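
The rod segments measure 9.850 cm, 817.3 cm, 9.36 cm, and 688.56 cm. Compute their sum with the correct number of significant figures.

1525.1 cm

9.850 cm + 817.3 cm + 9.36 cm + 688.56 cm = 1525.070 cm.
Addition/subtraction keeps the fewest decimal places: 9.850 → 3 decimal places, 817.3 → 1 decimal place, 9.36 → 2 decimal places, 688.56 → 2 decimal places; limit is 1.
Rounded to 1 decimal place: 1525.1 cm.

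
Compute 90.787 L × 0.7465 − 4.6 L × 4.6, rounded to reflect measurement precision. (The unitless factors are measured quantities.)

47 L

90.787 × 0.7465 = 67.7724955 → 67.77 L (4 s.f., last digit at the 10^-2 place).
4.6 × 4.6 = 21.16 → 21 L (2 s.f., last digit at the 10^0 place).
Difference: 46.6124955 L; keep the coarser place, 10^0.
Result: 47 L.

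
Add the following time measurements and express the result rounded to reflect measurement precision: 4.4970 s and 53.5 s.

58.0 s

4.4970 s + 53.5 s = 57.9970 s.
Addition/subtraction keeps the fewest decimal places: 4.4970 → 4 decimal places, 53.5 → 1 decimal place; limit is 1.
Rounded to 1 decimal place: 58.0 s.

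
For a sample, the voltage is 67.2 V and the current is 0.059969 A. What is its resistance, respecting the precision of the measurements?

resistance = 67.2 V ÷ 0.059969 A = 1120.5789658… Ω.
67.2 has 3 significant figures; 0.059969 has 5.
Division/multiplication keeps the fewest: 3 significant figures.
Rounded: 1.12 × 10³ Ω.

1.12 × 10³ Ω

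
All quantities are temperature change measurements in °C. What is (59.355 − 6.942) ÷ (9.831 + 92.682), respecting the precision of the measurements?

59.355 − 6.942 = 52.413, limited to 3 d.p. → 5 s.f.; 9.831 + 92.682 = 102.513, limited to 3 d.p. → 6 s.f.
Carrying full precision, 52.413 ÷ 102.513 = 0.511281496005…; keep min(5, 6) = 5 s.f.
Rounded to 5 significant figures: 0.51128.

0.51128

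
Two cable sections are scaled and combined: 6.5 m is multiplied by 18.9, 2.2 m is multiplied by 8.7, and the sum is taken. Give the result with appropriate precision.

6.5 × 18.9 = 122.85 → 1.2 × 10^2 m (2 s.f., last digit at the 10^1 place).
2.2 × 8.7 = 19.14 → 19 m (2 s.f., last digit at the 10^0 place).
Sum: 141.99 m; keep the coarser place, 10^1.
Result: 1.4 × 10^2 m.

1.4 × 10^2 m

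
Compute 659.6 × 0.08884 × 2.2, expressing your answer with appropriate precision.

659.6 × 0.08884 × 2.2 = 128.9175008
Multiplication/division keeps the fewest significant figures: 659.6 → 4 s.f., 0.08884 → 4 s.f., 2.2 → 2 s.f.; limit is 2.
Rounded to 2 significant figures: 1.3 × 10².

1.3 × 10²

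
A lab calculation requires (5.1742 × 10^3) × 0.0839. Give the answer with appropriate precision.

(5.1742 × 10^3) × 0.0839 = 434.11538
Multiplication/division keeps the fewest significant figures: 5.1742 × 10^3 → 5 s.f., 0.0839 → 3 s.f.; limit is 3.
Rounded to 3 significant figures: 434.

434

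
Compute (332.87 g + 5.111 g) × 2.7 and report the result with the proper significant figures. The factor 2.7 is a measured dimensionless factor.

9.1 × 10² g

332.87 g + 5.111 g = 337.981 g; the sum is limited to 2 decimal places (5 s.f.).
Carrying full precision, 337.981 × 2.7 = 912.5487 g; 2.7 has 2 s.f., so the result keeps min(5, 2) = 2 s.f.
Rounded to 2 significant figures: 9.1 × 10² g.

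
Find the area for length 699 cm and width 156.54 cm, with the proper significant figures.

area = 699 cm × 156.54 cm = 109421.46 cm².
699 has 3 significant figures; 156.54 has 5.
Division/multiplication keeps the fewest: 3 significant figures.
Rounded: 1.09 × 10^5 cm².

1.09 × 10^5 cm²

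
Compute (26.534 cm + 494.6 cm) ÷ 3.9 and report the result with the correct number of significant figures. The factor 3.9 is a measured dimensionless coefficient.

1.3 × 10² cm

26.534 cm + 494.6 cm = 521.134 cm; the sum is limited to 1 decimal place (4 s.f.).
Carrying full precision, 521.134 ÷ 3.9 = 133.624102564… cm; 3.9 has 2 s.f., so the result keeps min(4, 2) = 2 s.f.
Rounded to 2 significant figures: 1.3 × 10² cm.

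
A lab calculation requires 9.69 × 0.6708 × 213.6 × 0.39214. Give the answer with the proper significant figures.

9.69 × 0.6708 × 213.6 × 0.39214 = 544.451531577…
Multiplication/division keeps the fewest significant figures: 9.69 → 3 s.f., 0.6708 → 4 s.f., 213.6 → 4 s.f., 0.39214 → 5 s.f.; limit is 3.
Rounded to 3 significant figures: 5.44 × 10².

5.44 × 10²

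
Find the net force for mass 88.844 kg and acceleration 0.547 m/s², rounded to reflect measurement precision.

48.6 N

net force = 88.844 kg × 0.547 m/s² = 48.597668 N.
88.844 has 5 significant figures; 0.547 has 3.
Division/multiplication keeps the fewest: 3 significant figures.
Rounded: 48.6 N.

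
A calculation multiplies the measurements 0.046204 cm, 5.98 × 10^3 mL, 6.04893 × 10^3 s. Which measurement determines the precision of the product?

5.98 × 10^3 mL

0.046204 cm → 5 s.f.; 5.98 × 10^3 mL → 3 s.f.; 6.04893 × 10^3 s → 6 s.f.
The fewest is 3 significant figures, from 5.98 × 10^3 mL.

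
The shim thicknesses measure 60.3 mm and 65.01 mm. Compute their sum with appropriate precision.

125.3 mm

60.3 mm + 65.01 mm = 125.31 mm.
Addition/subtraction keeps the fewest decimal places: 60.3 → 1 decimal place, 65.01 → 2 decimal places; limit is 1.
Rounded to 1 decimal place: 125.3 mm.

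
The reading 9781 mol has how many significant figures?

9781: every digit is nonzero and significant.

4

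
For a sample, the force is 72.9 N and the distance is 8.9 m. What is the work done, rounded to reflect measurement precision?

6.5 × 10^2 J

work done = 72.9 N × 8.9 m = 648.81 J.
72.9 has 3 significant figures; 8.9 has 2.
Division/multiplication keeps the fewest: 2 significant figures.
Rounded: 6.5 × 10^2 J.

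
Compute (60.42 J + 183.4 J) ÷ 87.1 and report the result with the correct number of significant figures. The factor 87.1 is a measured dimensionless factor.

2.80 J

60.42 J + 183.4 J = 243.82 J; the sum is limited to 1 decimal place (4 s.f.).
Carrying full precision, 243.82 ÷ 87.1 = 2.79931113662… J; 87.1 has 3 s.f., so the result keeps min(4, 3) = 3 s.f.
Rounded to 3 significant figures: 2.80 J.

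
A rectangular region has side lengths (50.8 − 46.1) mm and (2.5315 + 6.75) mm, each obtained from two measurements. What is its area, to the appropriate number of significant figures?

50.8 − 46.1 = 4.7, limited to 1 d.p. → 2 s.f.; 2.5315 + 6.75 = 9.2815, limited to 2 d.p. → 3 s.f.
Carrying full precision, 4.7 × 9.2815 = 43.62305; keep min(2, 3) = 2 s.f.
Rounded to 2 significant figures: 44 mm².

44 mm²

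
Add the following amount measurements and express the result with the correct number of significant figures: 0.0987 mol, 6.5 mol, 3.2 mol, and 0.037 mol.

9.8 mol

0.0987 mol + 6.5 mol + 3.2 mol + 0.037 mol = 9.8357 mol.
Addition/subtraction keeps the fewest decimal places: 0.0987 → 4 decimal places, 6.5 → 1 decimal place, 3.2 → 1 decimal place, 0.037 → 3 decimal places; limit is 1.
Rounded to 1 decimal place: 9.8 mol.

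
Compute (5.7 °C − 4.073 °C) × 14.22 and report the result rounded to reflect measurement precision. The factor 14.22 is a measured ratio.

5.7 °C − 4.073 °C = 1.627 °C; the difference is limited to 1 decimal place (2 s.f.).
Carrying full precision, 1.627 × 14.22 = 23.13594 °C; 14.22 has 4 s.f., so the result keeps min(2, 4) = 2 s.f.
Rounded to 2 significant figures: 23 °C.

23 °C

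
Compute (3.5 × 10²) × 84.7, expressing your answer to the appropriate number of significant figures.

(3.5 × 10²) × 84.7 = 29645
Multiplication/division keeps the fewest significant figures: 3.5 × 10² → 2 s.f., 84.7 → 3 s.f.; limit is 2.
Rounded to 2 significant figures: 3.0 × 10⁴.

3.0 × 10⁴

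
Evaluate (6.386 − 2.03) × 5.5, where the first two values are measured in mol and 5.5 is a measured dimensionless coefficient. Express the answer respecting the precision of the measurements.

24 mol

6.386 mol − 2.03 mol = 4.356 mol; the difference is limited to 2 decimal places (3 s.f.).
Carrying full precision, 4.356 × 5.5 = 23.958 mol; 5.5 has 2 s.f., so the result keeps min(3, 2) = 2 s.f.
Rounded to 2 significant figures: 24 mol.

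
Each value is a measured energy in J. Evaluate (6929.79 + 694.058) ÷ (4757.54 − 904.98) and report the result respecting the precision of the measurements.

6929.79 + 694.058 = 7623.848, limited to 2 d.p. → 6 s.f.; 4757.54 − 904.98 = 3852.56, limited to 2 d.p. → 6 s.f.
Carrying full precision, 7623.848 ÷ 3852.56 = 1.9789044168…; keep min(6, 6) = 6 s.f.
Rounded to 6 significant figures: 1.97890.

1.97890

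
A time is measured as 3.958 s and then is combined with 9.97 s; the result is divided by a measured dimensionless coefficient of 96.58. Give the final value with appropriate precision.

1.442 × 10^-1 s

3.958 s + 9.97 s = 13.928 s; the sum is limited to 2 decimal places (4 s.f.).
Carrying full precision, 13.928 ÷ 96.58 = 0.144212052185… s; 96.58 has 4 s.f., so the result keeps min(4, 4) = 4 s.f.
Rounded to 4 significant figures: 1.442 × 10^-1 s.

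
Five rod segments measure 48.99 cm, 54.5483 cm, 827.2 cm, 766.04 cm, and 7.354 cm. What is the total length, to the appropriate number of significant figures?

1704.1 cm

48.99 cm + 54.5483 cm + 827.2 cm + 766.04 cm + 7.354 cm = 1704.1323 cm.
Addition/subtraction keeps the fewest decimal places: 48.99 → 2 decimal places, 54.5483 → 4 decimal places, 827.2 → 1 decimal place, 766.04 → 2 decimal places, 7.354 → 3 decimal places; limit is 1.
Rounded to 1 decimal place: 1704.1 cm.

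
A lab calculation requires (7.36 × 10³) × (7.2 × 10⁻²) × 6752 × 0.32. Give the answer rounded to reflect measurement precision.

1.1 × 10⁶

(7.36 × 10³) × (7.2 × 10⁻²) × 6752 × 0.32 = 1144966.3488
Multiplication/division keeps the fewest significant figures: 7.36 × 10³ → 3 s.f., 7.2 × 10⁻² → 2 s.f., 6752 → 4 s.f., 0.32 → 2 s.f.; limit is 2.
Rounded to 2 significant figures: 1.1 × 10⁶.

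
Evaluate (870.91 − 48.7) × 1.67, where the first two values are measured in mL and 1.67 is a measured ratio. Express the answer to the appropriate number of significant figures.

870.91 mL − 48.7 mL = 822.21 mL; the difference is limited to 1 decimal place (4 s.f.).
Carrying full precision, 822.21 × 1.67 = 1373.0907 mL; 1.67 has 3 s.f., so the result keeps min(4, 3) = 3 s.f.
Rounded to 3 significant figures: 1.37 × 10^3 mL.

1.37 × 10^3 mL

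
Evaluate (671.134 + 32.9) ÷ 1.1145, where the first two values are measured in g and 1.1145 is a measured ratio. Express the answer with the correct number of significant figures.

671.134 g + 32.9 g = 704.034 g; the sum is limited to 1 decimal place (4 s.f.).
Carrying full precision, 704.034 ÷ 1.1145 = 631.703903096… g; 1.1145 has 5 s.f., so the result keeps min(4, 5) = 4 s.f.
Rounded to 4 significant figures: 631.7 g.

631.7 g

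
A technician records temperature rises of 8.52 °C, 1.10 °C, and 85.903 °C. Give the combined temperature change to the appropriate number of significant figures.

8.52 °C + 1.10 °C + 85.903 °C = 95.523 °C.
Addition/subtraction keeps the fewest decimal places: 8.52 → 2 decimal places, 1.10 → 2 decimal places, 85.903 → 3 decimal places; limit is 2.
Rounded to 2 decimal places: 95.52 °C.

95.52 °C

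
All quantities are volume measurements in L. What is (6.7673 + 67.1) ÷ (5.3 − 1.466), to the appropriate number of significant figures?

6.7673 + 67.1 = 73.8673, limited to 1 d.p. → 3 s.f.; 5.3 − 1.466 = 3.834, limited to 1 d.p. → 2 s.f.
Carrying full precision, 73.8673 ÷ 3.834 = 19.26637976…; keep min(3, 2) = 2 s.f.
Rounded to 2 significant figures: 19.

19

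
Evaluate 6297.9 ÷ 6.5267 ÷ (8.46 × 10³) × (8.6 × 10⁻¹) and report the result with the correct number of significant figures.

6297.9 ÷ 6.5267 ÷ (8.46 × 10³) × (8.6 × 10⁻¹) = 0.0980912339678…
Multiplication/division keeps the fewest significant figures: 6297.9 → 5 s.f., 6.5267 → 5 s.f., 8.46 × 10³ → 3 s.f., 8.6 × 10⁻¹ → 2 s.f.; limit is 2.
Rounded to 2 significant figures: 0.098.

0.098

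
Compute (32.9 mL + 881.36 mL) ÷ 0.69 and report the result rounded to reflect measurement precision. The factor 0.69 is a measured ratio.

32.9 mL + 881.36 mL = 914.26 mL; the sum is limited to 1 decimal place (4 s.f.).
Carrying full precision, 914.26 ÷ 0.69 = 1325.01449275… mL; 0.69 has 2 s.f., so the result keeps min(4, 2) = 2 s.f.
Rounded to 2 significant figures: 1.3 × 10^3 mL.

1.3 × 10^3 mL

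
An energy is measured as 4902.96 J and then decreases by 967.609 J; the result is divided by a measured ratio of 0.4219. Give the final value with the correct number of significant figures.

9328 J

4902.96 J − 967.609 J = 3935.351 J; the difference is limited to 2 decimal places (6 s.f.).
Carrying full precision, 3935.351 ÷ 0.4219 = 9327.68665561… J; 0.4219 has 4 s.f., so the result keeps min(6, 4) = 4 s.f.
Rounded to 4 significant figures: 9328 J.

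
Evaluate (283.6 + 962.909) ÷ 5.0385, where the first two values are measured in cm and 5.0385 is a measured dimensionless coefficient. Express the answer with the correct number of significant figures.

283.6 cm + 962.909 cm = 1246.509 cm; the sum is limited to 1 decimal place (5 s.f.).
Carrying full precision, 1246.509 ÷ 5.0385 = 247.396844299… cm; 5.0385 has 5 s.f., so the result keeps min(5, 5) = 5 s.f.
Rounded to 5 significant figures: 247.40 cm.

247.40 cm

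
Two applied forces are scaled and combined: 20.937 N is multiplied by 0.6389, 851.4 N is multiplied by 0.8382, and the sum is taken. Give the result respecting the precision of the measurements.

20.937 × 0.6389 = 13.3766493 → 13.38 N (4 s.f., last digit at the 10^-2 place).
851.4 × 0.8382 = 713.64348 → 7.136 × 10^2 N (4 s.f., last digit at the 10^-1 place).
Sum: 727.0201293 N; keep the coarser place, 10^-1.
Result: 727.0 N.

727.0 N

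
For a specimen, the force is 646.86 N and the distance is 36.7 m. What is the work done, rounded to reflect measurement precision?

2.37 × 10⁴ J

work done = 646.86 N × 36.7 m = 23739.762 J.
646.86 has 5 significant figures; 36.7 has 3.
Division/multiplication keeps the fewest: 3 significant figures.
Rounded: 2.37 × 10⁴ J.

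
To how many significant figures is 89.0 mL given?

89.0: trailing zeros after a decimal point are significant.

3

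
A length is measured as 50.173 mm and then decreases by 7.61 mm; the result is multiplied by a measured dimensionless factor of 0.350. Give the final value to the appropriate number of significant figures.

14.9 mm

50.173 mm − 7.61 mm = 42.563 mm; the difference is limited to 2 decimal places (4 s.f.).
Carrying full precision, 42.563 × 0.350 = 14.89705 mm; 0.350 has 3 s.f., so the result keeps min(4, 3) = 3 s.f.
Rounded to 3 significant figures: 14.9 mm.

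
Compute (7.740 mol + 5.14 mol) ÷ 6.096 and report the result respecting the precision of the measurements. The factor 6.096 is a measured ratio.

2.113 mol

7.740 mol + 5.14 mol = 12.880 mol; the sum is limited to 2 decimal places (4 s.f.).
Carrying full precision, 12.880 ÷ 6.096 = 2.11286089239… mol; 6.096 has 4 s.f., so the result keeps min(4, 4) = 4 s.f.
Rounded to 4 significant figures: 2.113 mol.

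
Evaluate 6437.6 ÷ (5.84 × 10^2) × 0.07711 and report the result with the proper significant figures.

0.850

6437.6 ÷ (5.84 × 10^2) × 0.07711 = 0.850005712329…
Multiplication/division keeps the fewest significant figures: 6437.6 → 5 s.f., 5.84 × 10^2 → 3 s.f., 0.07711 → 4 s.f.; limit is 3.
Rounded to 3 significant figures: 0.850.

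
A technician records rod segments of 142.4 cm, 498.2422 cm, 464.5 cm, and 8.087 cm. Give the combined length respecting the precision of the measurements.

1113.2 cm

142.4 cm + 498.2422 cm + 464.5 cm + 8.087 cm = 1113.2292 cm.
Addition/subtraction keeps the fewest decimal places: 142.4 → 1 decimal place, 498.2422 → 4 decimal places, 464.5 → 1 decimal place, 8.087 → 3 decimal places; limit is 1.
Rounded to 1 decimal place: 1113.2 cm.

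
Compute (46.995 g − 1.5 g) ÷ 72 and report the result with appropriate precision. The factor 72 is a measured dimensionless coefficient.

46.995 g − 1.5 g = 45.495 g; the difference is limited to 1 decimal place (3 s.f.).
Carrying full precision, 45.495 ÷ 72 = 0.631875 g; 72 has 2 s.f., so the result keeps min(3, 2) = 2 s.f.
Rounded to 2 significant figures: 0.63 g.

0.63 g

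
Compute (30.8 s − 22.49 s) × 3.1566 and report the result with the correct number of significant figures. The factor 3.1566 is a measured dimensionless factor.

30.8 s − 22.49 s = 8.31 s; the difference is limited to 1 decimal place (2 s.f.).
Carrying full precision, 8.31 × 3.1566 = 26.231346 s; 3.1566 has 5 s.f., so the result keeps min(2, 5) = 2 s.f.
Rounded to 2 significant figures: 26 s.

26 s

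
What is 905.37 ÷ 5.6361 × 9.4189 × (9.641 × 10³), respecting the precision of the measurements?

905.37 ÷ 5.6361 × 9.4189 × (9.641 × 10³) = 14587124.1287…
Multiplication/division keeps the fewest significant figures: 905.37 → 5 s.f., 5.6361 → 5 s.f., 9.4189 → 5 s.f., 9.641 × 10³ → 4 s.f.; limit is 4.
Rounded to 4 significant figures: 1.459 × 10⁷.

1.459 × 10⁷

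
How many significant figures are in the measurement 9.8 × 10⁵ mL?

9.8 × 10⁵: in scientific notation every digit of the coefficient is significant.

2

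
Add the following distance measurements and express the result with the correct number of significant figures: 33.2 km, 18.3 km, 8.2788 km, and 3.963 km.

63.7 km

33.2 km + 18.3 km + 8.2788 km + 3.963 km = 63.7418 km.
Addition/subtraction keeps the fewest decimal places: 33.2 → 1 decimal place, 18.3 → 1 decimal place, 8.2788 → 4 decimal places, 3.963 → 3 decimal places; limit is 1.
Rounded to 1 decimal place: 63.7 km.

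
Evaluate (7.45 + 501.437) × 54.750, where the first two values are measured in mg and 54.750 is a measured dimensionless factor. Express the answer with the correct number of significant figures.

7.45 mg + 501.437 mg = 508.887 mg; the sum is limited to 2 decimal places (5 s.f.).
Carrying full precision, 508.887 × 54.750 = 27861.56325 mg; 54.750 has 5 s.f., so the result keeps min(5, 5) = 5 s.f.
Rounded to 5 significant figures: 27862 mg.

27862 mg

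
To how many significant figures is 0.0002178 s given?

0.0002178: leading zeros are not significant.

4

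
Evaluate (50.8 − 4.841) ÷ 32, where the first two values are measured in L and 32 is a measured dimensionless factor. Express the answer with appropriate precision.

50.8 L − 4.841 L = 45.959 L; the difference is limited to 1 decimal place (3 s.f.).
Carrying full precision, 45.959 ÷ 32 = 1.43621875 L; 32 has 2 s.f., so the result keeps min(3, 2) = 2 s.f.
Rounded to 2 significant figures: 1.4 L.

1.4 L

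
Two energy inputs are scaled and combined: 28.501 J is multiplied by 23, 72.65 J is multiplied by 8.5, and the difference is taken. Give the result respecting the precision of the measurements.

28.501 × 23 = 655.523 → 6.6 × 10² J (2 s.f., last digit at the 10^1 place).
72.65 × 8.5 = 617.525 → 6.2 × 10² J (2 s.f., last digit at the 10^1 place).
Difference: 37.998 J; keep the coarser place, 10^1.
Result: 4 × 10¹ J.

4 × 10¹ J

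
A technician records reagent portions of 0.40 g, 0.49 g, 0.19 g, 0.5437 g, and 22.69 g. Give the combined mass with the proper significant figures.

0.40 g + 0.49 g + 0.19 g + 0.5437 g + 22.69 g = 24.3137 g.
Addition/subtraction keeps the fewest decimal places: 0.40 → 2 decimal places, 0.49 → 2 decimal places, 0.19 → 2 decimal places, 0.5437 → 4 decimal places, 22.69 → 2 decimal places; limit is 2.
Rounded to 2 decimal places: 24.31 g.

24.31 g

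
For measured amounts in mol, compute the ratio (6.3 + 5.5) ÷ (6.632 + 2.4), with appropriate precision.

1.3

6.3 + 5.5 = 11.8, limited to 1 d.p. → 3 s.f.; 6.632 + 2.4 = 9.032, limited to 1 d.p. → 2 s.f.
Carrying full precision, 11.8 ÷ 9.032 = 1.30646589903…; keep min(3, 2) = 2 s.f.
Rounded to 2 significant figures: 1.3.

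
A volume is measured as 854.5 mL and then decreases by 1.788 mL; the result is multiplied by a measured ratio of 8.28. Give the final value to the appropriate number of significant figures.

7.06 × 10³ mL

854.5 mL − 1.788 mL = 852.712 mL; the difference is limited to 1 decimal place (4 s.f.).
Carrying full precision, 852.712 × 8.28 = 7060.45536 mL; 8.28 has 3 s.f., so the result keeps min(4, 3) = 3 s.f.
Rounded to 3 significant figures: 7.06 × 10³ mL.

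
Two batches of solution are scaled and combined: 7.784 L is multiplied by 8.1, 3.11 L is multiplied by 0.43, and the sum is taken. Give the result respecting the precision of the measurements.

7.784 × 8.1 = 63.0504 → 63 L (2 s.f., last digit at the 10^0 place).
3.11 × 0.43 = 1.3373 → 1.3 L (2 s.f., last digit at the 10^-1 place).
Sum: 64.3877 L; keep the coarser place, 10^0.
Result: 64 L.

64 L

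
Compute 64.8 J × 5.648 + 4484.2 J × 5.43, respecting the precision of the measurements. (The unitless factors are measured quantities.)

64.8 × 5.648 = 365.9904 → 366 J (3 s.f., last digit at the 10^0 place).
4484.2 × 5.43 = 24349.206 → 2.43 × 10⁴ J (3 s.f., last digit at the 10^2 place).
Sum: 24715.1964 J; keep the coarser place, 10^2.
Result: 2.47 × 10⁴ J.

2.47 × 10⁴ J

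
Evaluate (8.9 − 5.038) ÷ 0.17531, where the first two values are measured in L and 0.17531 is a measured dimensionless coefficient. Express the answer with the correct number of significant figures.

8.9 L − 5.038 L = 3.862 L; the difference is limited to 1 decimal place (2 s.f.).
Carrying full precision, 3.862 ÷ 0.17531 = 22.0295476584… L; 0.17531 has 5 s.f., so the result keeps min(2, 5) = 2 s.f.
Rounded to 2 significant figures: 22 L.

22 L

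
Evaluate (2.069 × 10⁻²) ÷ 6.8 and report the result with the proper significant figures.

0.0030

(2.069 × 10⁻²) ÷ 6.8 = 0.00304264705882…
Multiplication/division keeps the fewest significant figures: 2.069 × 10⁻² → 4 s.f., 6.8 → 2 s.f.; limit is 2.
Rounded to 2 significant figures: 0.0030.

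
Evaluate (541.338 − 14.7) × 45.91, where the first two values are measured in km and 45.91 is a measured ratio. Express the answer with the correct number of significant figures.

541.338 km − 14.7 km = 526.638 km; the difference is limited to 1 decimal place (4 s.f.).
Carrying full precision, 526.638 × 45.91 = 24177.95058 km; 45.91 has 4 s.f., so the result keeps min(4, 4) = 4 s.f.
Rounded to 4 significant figures: 2.418 × 10⁴ km.

2.418 × 10⁴ km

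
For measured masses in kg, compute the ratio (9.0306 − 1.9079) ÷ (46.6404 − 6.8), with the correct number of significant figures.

9.0306 − 1.9079 = 7.1227, limited to 4 d.p. → 5 s.f.; 46.6404 − 6.8 = 39.8404, limited to 1 d.p. → 3 s.f.
Carrying full precision, 7.1227 ÷ 39.8404 = 0.178780835534…; keep min(5, 3) = 3 s.f.
Rounded to 3 significant figures: 1.79 × 10^-1.

1.79 × 10^-1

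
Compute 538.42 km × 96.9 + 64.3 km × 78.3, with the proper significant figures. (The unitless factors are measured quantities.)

5.72 × 10^4 km

538.42 × 96.9 = 52172.898 → 5.22 × 10^4 km (3 s.f., last digit at the 10^2 place).
64.3 × 78.3 = 5034.69 → 5.03 × 10^3 km (3 s.f., last digit at the 10^1 place).
Sum: 57207.588 km; keep the coarser place, 10^2.
Result: 5.72 × 10^4 km.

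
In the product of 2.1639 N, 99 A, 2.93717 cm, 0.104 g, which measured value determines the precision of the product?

2.1639 N → 5 s.f.; 99 A → 2 s.f.; 2.93717 cm → 6 s.f.; 0.104 g → 3 s.f.
The fewest is 2 significant figures, from 99 A.

99 A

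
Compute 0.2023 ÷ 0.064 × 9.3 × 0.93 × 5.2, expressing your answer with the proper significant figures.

1.4 × 10^2

0.2023 ÷ 0.064 × 9.3 × 0.93 × 5.2 = 142.162531875
Multiplication/division keeps the fewest significant figures: 0.2023 → 4 s.f., 0.064 → 2 s.f., 9.3 → 2 s.f., 0.93 → 2 s.f., 5.2 → 2 s.f.; limit is 2.
Rounded to 2 significant figures: 1.4 × 10^2.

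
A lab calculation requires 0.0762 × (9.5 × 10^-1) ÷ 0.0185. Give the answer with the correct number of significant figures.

3.9

0.0762 × (9.5 × 10^-1) ÷ 0.0185 = 3.91297297297…
Multiplication/division keeps the fewest significant figures: 0.0762 → 3 s.f., 9.5 × 10^-1 → 2 s.f., 0.0185 → 3 s.f.; limit is 2.
Rounded to 2 significant figures: 3.9.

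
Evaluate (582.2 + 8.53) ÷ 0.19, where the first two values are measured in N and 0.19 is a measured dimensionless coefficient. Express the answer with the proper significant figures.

3.1 × 10^3 N

582.2 N + 8.53 N = 590.73 N; the sum is limited to 1 decimal place (4 s.f.).
Carrying full precision, 590.73 ÷ 0.19 = 3109.10526316… N; 0.19 has 2 s.f., so the result keeps min(4, 2) = 2 s.f.
Rounded to 2 significant figures: 3.1 × 10^3 N.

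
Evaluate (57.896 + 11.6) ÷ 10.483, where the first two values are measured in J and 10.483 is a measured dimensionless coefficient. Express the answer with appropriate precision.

57.896 J + 11.6 J = 69.496 J; the sum is limited to 1 decimal place (3 s.f.).
Carrying full precision, 69.496 ÷ 10.483 = 6.62939998092… J; 10.483 has 5 s.f., so the result keeps min(3, 5) = 3 s.f.
Rounded to 3 significant figures: 6.63 J.

6.63 J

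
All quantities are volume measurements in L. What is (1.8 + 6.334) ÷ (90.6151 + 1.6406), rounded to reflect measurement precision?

1.8 + 6.334 = 8.134, limited to 1 d.p. → 2 s.f.; 90.6151 + 1.6406 = 92.2557, limited to 4 d.p. → 6 s.f.
Carrying full precision, 8.134 ÷ 92.2557 = 0.0881679939559…; keep min(2, 6) = 2 s.f.
Rounded to 2 significant figures: 0.088.

0.088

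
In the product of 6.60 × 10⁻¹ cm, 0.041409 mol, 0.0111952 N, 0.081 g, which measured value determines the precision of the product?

0.081 g

6.60 × 10⁻¹ cm → 3 s.f.; 0.041409 mol → 5 s.f.; 0.0111952 N → 6 s.f.; 0.081 g → 2 s.f.
The fewest is 2 significant figures, from 0.081 g.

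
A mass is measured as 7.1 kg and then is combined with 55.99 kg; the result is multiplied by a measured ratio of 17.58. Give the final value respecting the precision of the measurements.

7.1 kg + 55.99 kg = 63.09 kg; the sum is limited to 1 decimal place (3 s.f.).
Carrying full precision, 63.09 × 17.58 = 1109.1222 kg; 17.58 has 4 s.f., so the result keeps min(3, 4) = 3 s.f.
Rounded to 3 significant figures: 1.11 × 10^3 kg.

1.11 × 10^3 kg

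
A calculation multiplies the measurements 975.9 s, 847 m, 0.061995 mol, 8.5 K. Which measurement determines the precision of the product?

975.9 s → 4 s.f.; 847 m → 3 s.f.; 0.061995 mol → 5 s.f.; 8.5 K → 2 s.f.
The fewest is 2 significant figures, from 8.5 K.

8.5 K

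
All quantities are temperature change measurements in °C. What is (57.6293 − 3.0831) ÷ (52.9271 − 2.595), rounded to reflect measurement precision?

1.0837

57.6293 − 3.0831 = 54.5462, limited to 4 d.p. → 6 s.f.; 52.9271 − 2.595 = 50.3321, limited to 3 d.p. → 5 s.f.
Carrying full precision, 54.5462 ÷ 50.3321 = 1.08372589262…; keep min(6, 5) = 5 s.f.
Rounded to 5 significant figures: 1.0837.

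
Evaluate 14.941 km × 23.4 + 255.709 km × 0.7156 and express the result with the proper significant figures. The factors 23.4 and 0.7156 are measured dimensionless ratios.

533 km

14.941 × 23.4 = 349.6194 → 3.50 × 10^2 km (3 s.f., last digit at the 10^0 place).
255.709 × 0.7156 = 182.9853604 → 183.0 km (4 s.f., last digit at the 10^-1 place).
Sum: 532.6047604 km; keep the coarser place, 10^0.
Result: 533 km.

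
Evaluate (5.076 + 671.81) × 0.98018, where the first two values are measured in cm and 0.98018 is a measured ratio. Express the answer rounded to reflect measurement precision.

5.076 cm + 671.81 cm = 676.886 cm; the sum is limited to 2 decimal places (5 s.f.).
Carrying full precision, 676.886 × 0.98018 = 663.47011948 cm; 0.98018 has 5 s.f., so the result keeps min(5, 5) = 5 s.f.
Rounded to 5 significant figures: 663.47 cm.

663.47 cm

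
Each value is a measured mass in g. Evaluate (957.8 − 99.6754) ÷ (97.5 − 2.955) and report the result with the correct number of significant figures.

9.08

957.8 − 99.6754 = 858.1246, limited to 1 d.p. → 4 s.f.; 97.5 − 2.955 = 94.545, limited to 1 d.p. → 3 s.f.
Carrying full precision, 858.1246 ÷ 94.545 = 9.07636152097…; keep min(4, 3) = 3 s.f.
Rounded to 3 significant figures: 9.08.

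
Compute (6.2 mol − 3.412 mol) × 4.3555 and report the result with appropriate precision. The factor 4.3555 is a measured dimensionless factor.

12 mol

6.2 mol − 3.412 mol = 2.788 mol; the difference is limited to 1 decimal place (2 s.f.).
Carrying full precision, 2.788 × 4.3555 = 12.143134 mol; 4.3555 has 5 s.f., so the result keeps min(2, 5) = 2 s.f.
Rounded to 2 significant figures: 12 mol.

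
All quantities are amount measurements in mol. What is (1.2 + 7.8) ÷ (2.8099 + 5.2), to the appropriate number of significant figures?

1.2 + 7.8 = 9.0, limited to 1 d.p. → 2 s.f.; 2.8099 + 5.2 = 8.0099, limited to 1 d.p. → 2 s.f.
Carrying full precision, 9.0 ÷ 8.0099 = 1.1236095332…; keep min(2, 2) = 2 s.f.
Rounded to 2 significant figures: 1.1.

1.1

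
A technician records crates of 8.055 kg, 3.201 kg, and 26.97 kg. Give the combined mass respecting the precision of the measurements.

8.055 kg + 3.201 kg + 26.97 kg = 38.226 kg.
Addition/subtraction keeps the fewest decimal places: 8.055 → 3 decimal places, 3.201 → 3 decimal places, 26.97 → 2 decimal places; limit is 2.
Rounded to 2 decimal places: 38.23 kg.

38.23 kg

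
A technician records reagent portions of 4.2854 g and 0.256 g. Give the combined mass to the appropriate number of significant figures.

4.541 g

4.2854 g + 0.256 g = 4.5414 g.
Addition/subtraction keeps the fewest decimal places: 4.2854 → 4 decimal places, 0.256 → 3 decimal places; limit is 3.
Rounded to 3 decimal places: 4.541 g.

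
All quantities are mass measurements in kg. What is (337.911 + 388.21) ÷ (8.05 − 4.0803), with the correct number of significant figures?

183

337.911 + 388.21 = 726.121, limited to 2 d.p. → 5 s.f.; 8.05 − 4.0803 = 3.9697, limited to 2 d.p. → 3 s.f.
Carrying full precision, 726.121 ÷ 3.9697 = 182.915837469…; keep min(5, 3) = 3 s.f.
Rounded to 3 significant figures: 183.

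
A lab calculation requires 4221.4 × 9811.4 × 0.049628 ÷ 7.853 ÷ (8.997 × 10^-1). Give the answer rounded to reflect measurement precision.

2.909 × 10^5

4221.4 × 9811.4 × 0.049628 ÷ 7.853 ÷ (8.997 × 10^-1) = 290924.93316…
Multiplication/division keeps the fewest significant figures: 4221.4 → 5 s.f., 9811.4 → 5 s.f., 0.049628 → 5 s.f., 7.853 → 4 s.f., 8.997 × 10^-1 → 4 s.f.; limit is 4.
Rounded to 4 significant figures: 2.909 × 10^5.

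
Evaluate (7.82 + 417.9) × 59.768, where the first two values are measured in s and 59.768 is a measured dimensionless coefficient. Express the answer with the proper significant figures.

2.544 × 10⁴ s

7.82 s + 417.9 s = 425.72 s; the sum is limited to 1 decimal place (4 s.f.).
Carrying full precision, 425.72 × 59.768 = 25444.43296 s; 59.768 has 5 s.f., so the result keeps min(4, 5) = 4 s.f.
Rounded to 4 significant figures: 2.544 × 10⁴ s.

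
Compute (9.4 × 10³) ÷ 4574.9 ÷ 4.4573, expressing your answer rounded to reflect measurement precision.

(9.4 × 10³) ÷ 4574.9 ÷ 4.4573 = 0.460971825992…
Multiplication/division keeps the fewest significant figures: 9.4 × 10³ → 2 s.f., 4574.9 → 5 s.f., 4.4573 → 5 s.f.; limit is 2.
Rounded to 2 significant figures: 0.46.

0.46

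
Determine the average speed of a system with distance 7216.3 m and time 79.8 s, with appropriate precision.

90.4 m/s

average speed = 7216.3 m ÷ 79.8 s = 90.4298245614… m/s.
7216.3 has 5 significant figures; 79.8 has 3.
Division/multiplication keeps the fewest: 3 significant figures.
Rounded: 90.4 m/s.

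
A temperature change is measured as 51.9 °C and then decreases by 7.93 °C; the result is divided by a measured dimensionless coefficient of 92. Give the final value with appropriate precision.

51.9 °C − 7.93 °C = 43.97 °C; the difference is limited to 1 decimal place (3 s.f.).
Carrying full precision, 43.97 ÷ 92 = 0.477934782609… °C; 92 has 2 s.f., so the result keeps min(3, 2) = 2 s.f.
Rounded to 2 significant figures: 0.48 °C.

0.48 °C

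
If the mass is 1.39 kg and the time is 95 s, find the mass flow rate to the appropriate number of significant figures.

mass flow rate = 1.39 kg ÷ 95 s = 0.0146315789474… kg/s.
1.39 has 3 significant figures; 95 has 2.
Division/multiplication keeps the fewest: 2 significant figures.
Rounded: 0.015 kg/s.

0.015 kg/s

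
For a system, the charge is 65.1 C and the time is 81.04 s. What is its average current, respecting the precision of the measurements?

0.803 A

average current = 65.1 C ÷ 81.04 s = 0.803307008885… A.
65.1 has 3 significant figures; 81.04 has 4.
Division/multiplication keeps the fewest: 3 significant figures.
Rounded: 0.803 A.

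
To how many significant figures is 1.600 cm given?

1.600: trailing zeros after a decimal point are significant.

4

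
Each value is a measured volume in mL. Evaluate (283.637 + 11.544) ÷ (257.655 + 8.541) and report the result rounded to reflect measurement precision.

1.10889

283.637 + 11.544 = 295.181, limited to 3 d.p. → 6 s.f.; 257.655 + 8.541 = 266.196, limited to 3 d.p. → 6 s.f.
Carrying full precision, 295.181 ÷ 266.196 = 1.10888593367…; keep min(6, 6) = 6 s.f.
Rounded to 6 significant figures: 1.10889.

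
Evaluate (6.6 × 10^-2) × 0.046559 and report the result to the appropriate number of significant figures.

0.0031

(6.6 × 10^-2) × 0.046559 = 0.003072894
Multiplication/division keeps the fewest significant figures: 6.6 × 10^-2 → 2 s.f., 0.046559 → 5 s.f.; limit is 2.
Rounded to 2 significant figures: 0.0031.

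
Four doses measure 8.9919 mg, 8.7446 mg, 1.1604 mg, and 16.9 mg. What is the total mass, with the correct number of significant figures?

8.9919 mg + 8.7446 mg + 1.1604 mg + 16.9 mg = 35.7969 mg.
Addition/subtraction keeps the fewest decimal places: 8.9919 → 4 decimal places, 8.7446 → 4 decimal places, 1.1604 → 4 decimal places, 16.9 → 1 decimal place; limit is 1.
Rounded to 1 decimal place: 35.8 mg.

35.8 mg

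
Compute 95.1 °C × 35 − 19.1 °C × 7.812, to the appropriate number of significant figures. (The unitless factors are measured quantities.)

3.2 × 10³ °C

95.1 × 35 = 3328.5 → 3.3 × 10³ °C (2 s.f., last digit at the 10^2 place).
19.1 × 7.812 = 149.2092 → 149 °C (3 s.f., last digit at the 10^0 place).
Difference: 3179.2908 °C; keep the coarser place, 10^2.
Result: 3.2 × 10³ °C.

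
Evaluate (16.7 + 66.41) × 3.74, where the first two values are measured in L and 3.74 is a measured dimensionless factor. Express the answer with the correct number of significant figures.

3.11 × 10^2 L

16.7 L + 66.41 L = 83.11 L; the sum is limited to 1 decimal place (3 s.f.).
Carrying full precision, 83.11 × 3.74 = 310.8314 L; 3.74 has 3 s.f., so the result keeps min(3, 3) = 3 s.f.
Rounded to 3 significant figures: 3.11 × 10^2 L.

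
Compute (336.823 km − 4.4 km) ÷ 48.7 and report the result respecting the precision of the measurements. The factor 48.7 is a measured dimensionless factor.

6.83 km

336.823 km − 4.4 km = 332.423 km; the difference is limited to 1 decimal place (4 s.f.).
Carrying full precision, 332.423 ÷ 48.7 = 6.82593429158… km; 48.7 has 3 s.f., so the result keeps min(4, 3) = 3 s.f.
Rounded to 3 significant figures: 6.83 km.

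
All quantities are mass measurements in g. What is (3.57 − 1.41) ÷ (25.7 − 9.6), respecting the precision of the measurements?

3.57 − 1.41 = 2.16, limited to 2 d.p. → 3 s.f.; 25.7 − 9.6 = 16.1, limited to 1 d.p. → 3 s.f.
Carrying full precision, 2.16 ÷ 16.1 = 0.134161490683…; keep min(3, 3) = 3 s.f.
Rounded to 3 significant figures: 1.34 × 10^-1.

1.34 × 10^-1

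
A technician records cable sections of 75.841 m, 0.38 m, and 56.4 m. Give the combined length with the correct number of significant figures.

75.841 m + 0.38 m + 56.4 m = 132.621 m.
Addition/subtraction keeps the fewest decimal places: 75.841 → 3 decimal places, 0.38 → 2 decimal places, 56.4 → 1 decimal place; limit is 1.
Rounded to 1 decimal place: 132.6 m.

132.6 m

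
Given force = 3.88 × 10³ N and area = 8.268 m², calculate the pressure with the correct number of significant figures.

469 Pa

pressure = 3.88 × 10³ N ÷ 8.268 m² = 469.279148524… Pa.
3.88 × 10³ has 3 significant figures; 8.268 has 4.
Division/multiplication keeps the fewest: 3 significant figures.
Rounded: 469 Pa.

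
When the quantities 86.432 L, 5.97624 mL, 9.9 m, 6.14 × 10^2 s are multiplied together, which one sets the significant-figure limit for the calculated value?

9.9 m

86.432 L → 5 s.f.; 5.97624 mL → 6 s.f.; 9.9 m → 2 s.f.; 6.14 × 10^2 s → 3 s.f.
The fewest is 2 significant figures, from 9.9 m.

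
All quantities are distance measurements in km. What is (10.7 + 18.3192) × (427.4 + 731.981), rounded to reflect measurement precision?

3.36 × 10⁴ km²

10.7 + 18.3192 = 29.0192, limited to 1 d.p. → 3 s.f.; 427.4 + 731.981 = 1159.381, limited to 1 d.p. → 5 s.f.
Carrying full precision, 29.0192 × 1159.381 = 33644.3091152; keep min(3, 5) = 3 s.f.
Rounded to 3 significant figures: 3.36 × 10⁴ km².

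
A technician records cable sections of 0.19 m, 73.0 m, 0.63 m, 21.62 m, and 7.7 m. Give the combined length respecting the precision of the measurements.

0.19 m + 73.0 m + 0.63 m + 21.62 m + 7.7 m = 103.14 m.
Addition/subtraction keeps the fewest decimal places: 0.19 → 2 decimal places, 73.0 → 1 decimal place, 0.63 → 2 decimal places, 21.62 → 2 decimal places, 7.7 → 1 decimal place; limit is 1.
Rounded to 1 decimal place: 103.1 m.

103.1 m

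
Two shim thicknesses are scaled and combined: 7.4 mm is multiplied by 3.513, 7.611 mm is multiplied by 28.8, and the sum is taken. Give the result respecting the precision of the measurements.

245 mm

7.4 × 3.513 = 25.9962 → 26 mm (2 s.f., last digit at the 10^0 place).
7.611 × 28.8 = 219.1968 → 219 mm (3 s.f., last digit at the 10^0 place).
Sum: 245.193 mm; keep the coarser place, 10^0.
Result: 245 mm.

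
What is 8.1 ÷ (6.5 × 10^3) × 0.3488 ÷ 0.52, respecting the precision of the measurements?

8.1 ÷ (6.5 × 10^3) × 0.3488 ÷ 0.52 = 0.000835881656805…
Multiplication/division keeps the fewest significant figures: 8.1 → 2 s.f., 6.5 × 10^3 → 2 s.f., 0.3488 → 4 s.f., 0.52 → 2 s.f.; limit is 2.
Rounded to 2 significant figures: 8.4 × 10^-4.

8.4 × 10^-4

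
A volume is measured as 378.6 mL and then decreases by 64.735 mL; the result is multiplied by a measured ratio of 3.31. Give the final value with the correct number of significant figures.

378.6 mL − 64.735 mL = 313.865 mL; the difference is limited to 1 decimal place (4 s.f.).
Carrying full precision, 313.865 × 3.31 = 1038.89315 mL; 3.31 has 3 s.f., so the result keeps min(4, 3) = 3 s.f.
Rounded to 3 significant figures: 1.04 × 10^3 mL.

1.04 × 10^3 mL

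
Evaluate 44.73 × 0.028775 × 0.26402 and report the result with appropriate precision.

0.3398

44.73 × 0.028775 × 0.26402 = 0.339821660115
Multiplication/division keeps the fewest significant figures: 44.73 → 4 s.f., 0.028775 → 5 s.f., 0.26402 → 5 s.f.; limit is 4.
Rounded to 4 significant figures: 0.3398.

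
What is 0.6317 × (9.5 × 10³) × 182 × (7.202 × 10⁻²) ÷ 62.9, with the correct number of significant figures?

1.3 × 10³

0.6317 × (9.5 × 10³) × 182 × (7.202 × 10⁻²) ÷ 62.9 = 1250.57096639…
Multiplication/division keeps the fewest significant figures: 0.6317 → 4 s.f., 9.5 × 10³ → 2 s.f., 182 → 3 s.f., 7.202 × 10⁻² → 4 s.f., 62.9 → 3 s.f.; limit is 2.
Rounded to 2 significant figures: 1.3 × 10³.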